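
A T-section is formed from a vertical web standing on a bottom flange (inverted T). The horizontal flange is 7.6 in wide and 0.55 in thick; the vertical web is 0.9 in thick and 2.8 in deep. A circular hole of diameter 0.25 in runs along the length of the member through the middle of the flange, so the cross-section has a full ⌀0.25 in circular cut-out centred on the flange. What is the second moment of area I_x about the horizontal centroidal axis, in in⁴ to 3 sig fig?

Treat the section as a set of non-overlapping primitives; coordinates are from the bounding-box lower-left.
Flange: 7.6 × 0.55, A = 4.18 in², y = 0.275 in, Ī = 0.10537 in⁴.
Web: 0.9 × 2.8, A = 2.52 in², y = 1.95 in, Ī = 1.6464 in⁴.
Hole (subtracted): ⌀0.25, A = 0.049087 in², y = 0.275 in, Ī = 0.00019175 in⁴.
Centroid: ȳ = ΣA·y / ΣA = 0.90965 in.
Transfer each piece to the horizontal centroidal axis using Ī + A·d² with d = y − 0.90965:
  flange: d = -0.63465 in → contributes +1.789 in⁴
  web: d = 1.0404 in → contributes +4.3739 in⁴
  hole: d = -0.63465 in → contributes −0.019963 in⁴
Total I = 6.1429 in⁴.

I_x ≈ 6.14 in⁴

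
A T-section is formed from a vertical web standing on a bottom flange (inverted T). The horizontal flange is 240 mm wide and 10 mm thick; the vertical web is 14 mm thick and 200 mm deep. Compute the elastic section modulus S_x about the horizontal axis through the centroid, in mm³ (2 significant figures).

Break the section into simple shapes (no overlaps), measuring from the bottom-left corner of the bounding box.
Flange: 240 × 10, A = 2 400 mm², y = 5 mm, Ī = 20 000 mm⁴.
Web: 14 × 200, A = 2 800 mm², y = 110 mm, Ī = 9 333 333 mm⁴.
Centroid: ȳ = ΣA·y / ΣA = 61.54 mm.
Transfer each piece to the horizontal axis through the centroid using Ī + A·d² with d = y − 61.54:
  flange: d = -56.54 mm → contributes +7 691 834 mm⁴
  web: d = 48.46 mm → contributes +15 909 191 mm⁴
Total I = 23 601 026 mm⁴.
Extreme fibre distance c = 148.5 mm; S = I/c = 158 971 mm³.

S_x ≈ 1.6 × 10⁵ mm³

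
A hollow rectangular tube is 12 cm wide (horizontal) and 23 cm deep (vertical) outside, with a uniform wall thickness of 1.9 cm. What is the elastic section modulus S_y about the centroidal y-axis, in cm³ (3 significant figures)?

Treat the section as a set of non-overlapping primitives; coordinates are from the bounding-box lower-left.
Outer rectangle: 12 × 23, A = 276 cm², x = 6 cm, Ī = 3 312 cm⁴.
Inner void (subtracted): 8.2 × 19.2, A = 157.44 cm², x = 6 cm, Ī = 882.19 cm⁴.
By symmetry the centroid is at mid-width, x̄ = 6 cm.
All pieces are centred on the centroidal y-axis, so I = ΣĪ (holes subtracted) = 2429.8 cm⁴.
Extreme fibre distance c = 6 cm; S = I/c = 404.97 cm³.

S_y ≈ 405 cm³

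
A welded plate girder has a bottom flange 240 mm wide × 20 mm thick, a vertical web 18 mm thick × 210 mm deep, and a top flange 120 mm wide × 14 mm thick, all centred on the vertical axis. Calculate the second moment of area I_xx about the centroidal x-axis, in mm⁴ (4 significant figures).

Decompose the section into non-overlapping parts with the origin at the bottom-left of its bounding rectangle.
Bottom plate: 240 × 20, A = 4 800 mm², y = 10 mm, Ī = 160 000 mm⁴.
Web plate: 18 × 210, A = 3 780 mm², y = 125 mm, Ī = 13 891 500 mm⁴.
Top plate: 120 × 14, A = 1 680 mm², y = 237 mm, Ī = 27 440 mm⁴.
Centroid: ȳ = ΣA·y / ΣA = 89.538 mm.
Transfer each piece to the centroidal x-axis using Ī + A·d² with d = y − 89.538:
  bottom plate: d = -79.538 mm → contributes +30 526 217 mm⁴
  web plate: d = 35.462 mm → contributes +18 645 049 mm⁴
  top plate: d = 147.462 mm → contributes +36 559 104 mm⁴
Total I = 85 730 370 mm⁴.

I_xx ≈ 8.573 × 10⁷ mm⁴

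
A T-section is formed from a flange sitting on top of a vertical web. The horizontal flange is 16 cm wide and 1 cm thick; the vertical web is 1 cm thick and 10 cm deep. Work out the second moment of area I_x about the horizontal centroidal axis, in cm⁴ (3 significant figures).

I_x ≈ 271 cm⁴

Treat the section as a set of non-overlapping primitives; coordinates are from the bounding-box lower-left.
Flange: 16 × 1, A = 16 cm², y = 10.5 cm, Ī = 1.3333 cm⁴.
Web: 1 × 10, A = 10 cm², y = 5 cm, Ī = 83.333 cm⁴.
Centroid: ȳ = ΣA·y / ΣA = 8.3846 cm.
Transfer each piece to the horizontal centroidal axis using Ī + A·d² with d = y − 8.3846:
  flange: d = 2.1154 cm → contributes +72.931 cm⁴
  web: d = -3.3846 cm → contributes +197.89 cm⁴
Total I = 270.82 cm⁴.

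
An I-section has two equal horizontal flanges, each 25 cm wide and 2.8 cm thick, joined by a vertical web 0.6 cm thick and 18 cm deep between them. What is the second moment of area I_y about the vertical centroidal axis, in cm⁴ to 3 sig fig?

I_y ≈ 7290 cm⁴

Treat the section as a set of non-overlapping primitives; coordinates are from the bounding-box lower-left.
Bottom flange: 25 × 2.8, A = 70 cm², x = 12.5 cm, Ī = 3645.8 cm⁴.
Web: 0.6 × 18, A = 10.8 cm², x = 12.5 cm, Ī = 0.324 cm⁴.
Top flange: 25 × 2.8, A = 70 cm², x = 12.5 cm, Ī = 3645.8 cm⁴.
By symmetry the centroid is at mid-width, x̄ = 12.5 cm.
All pieces are centred on the vertical centroidal axis, so I = ΣĪ = 7 292 cm⁴.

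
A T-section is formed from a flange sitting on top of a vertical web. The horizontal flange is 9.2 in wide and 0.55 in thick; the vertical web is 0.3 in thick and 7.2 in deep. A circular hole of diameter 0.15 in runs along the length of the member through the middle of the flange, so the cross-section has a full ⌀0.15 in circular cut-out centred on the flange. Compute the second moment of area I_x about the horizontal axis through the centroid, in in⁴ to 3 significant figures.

Split into non-overlapping primitives; take the origin at the lower-left of the bounding box.
Flange: 9.2 × 0.55, A = 5.06 in², y = 7.475 in, Ī = 0.12755 in⁴.
Web: 0.3 × 7.2, A = 2.16 in², y = 3.6 in, Ī = 9.3312 in⁴.
Hole (subtracted): ⌀0.15, A = 0.017671 in², y = 7.475 in, Ī = 0.00002485 in⁴.
Centroid: ȳ = ΣA·y / ΣA = 6.3129 in.
Transfer each piece to the horizontal axis through the centroid using Ī + A·d² with d = y − 6.3129:
  flange: d = 1.1621 in → contributes +6.9612 in⁴
  web: d = -2.7129 in → contributes +25.228 in⁴
  hole: d = 1.1621 in → contributes −0.023891 in⁴
Total I = 32.166 in⁴.

I_x ≈ 32.2 in⁴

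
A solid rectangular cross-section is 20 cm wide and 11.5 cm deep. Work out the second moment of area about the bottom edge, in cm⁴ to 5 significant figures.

I_base ≈ 1.0139 × 10⁴ cm⁴

The section: 20 × 11.5, A = 230 cm², y = 5.75 cm, Ī = 2534.792 cm⁴.
Transfer it to a horizontal axis along the bottom face using Ī + A·d² with d = y − 0:
  the section: d = 5.75 cm → contributes +10139.17 cm⁴
Total I = 10139.17 cm⁴.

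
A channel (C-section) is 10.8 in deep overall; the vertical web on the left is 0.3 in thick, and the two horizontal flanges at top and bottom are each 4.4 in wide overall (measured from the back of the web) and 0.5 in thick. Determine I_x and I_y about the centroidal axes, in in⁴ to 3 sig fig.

Split into non-overlapping primitives; take the origin at the lower-left of the bounding box.
Web: 0.3 × 10.8, A = 3.24 in², y = 5.4 in, Ī = 31.493 in⁴.
Top flange (beyond web): 4.1 × 0.5, A = 2.05 in², y = 10.55 in, Ī = 0.042708 in⁴.
Bottom flange (beyond web): 4.1 × 0.5, A = 2.05 in², y = 0.25 in, Ī = 0.042708 in⁴.
By symmetry the centroid is at mid-height, ȳ = 5.4 in.
Transfer each piece to the centroidal x-axis using Ī + A·d² with d = y − 5.4:
  web: d = 0 in → contributes +31.493 in⁴
  top flange (beyond web): d = 5.15 in → contributes +54.414 in⁴
  bottom flange (beyond web): d = -5.15 in → contributes +54.414 in⁴
Total I = 140.32 in⁴.
For the y-axis: x̄ = 1.3789 in.
Repeating about the centroidal y-axis gives I_y = 14.527 in⁴.

I_x ≈ 140 in⁴, I_y ≈ 14.5 in⁴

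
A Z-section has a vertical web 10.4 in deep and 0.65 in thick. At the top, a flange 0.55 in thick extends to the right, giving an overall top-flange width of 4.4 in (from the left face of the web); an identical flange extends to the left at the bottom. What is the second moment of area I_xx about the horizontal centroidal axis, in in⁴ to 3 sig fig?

I_xx ≈ 161 in⁴

Treat the section as a set of non-overlapping primitives; coordinates are from the bounding-box lower-left.
Web: 0.65 × 10.4, A = 6.76 in², y = 5.2 in, Ī = 60.93 in⁴.
Top flange (beyond web): 3.75 × 0.55, A = 2.0625 in², y = 10.125 in, Ī = 0.051992 in⁴.
Bottom flange (beyond web): 3.75 × 0.55, A = 2.0625 in², y = 0.275 in, Ī = 0.051992 in⁴.
Centroid: ȳ = ΣA·y / ΣA = 5.2 in.
Transfer each piece to the horizontal centroidal axis using Ī + A·d² with d = y − 5.2:
  web: d = 0 in → contributes +60.93 in⁴
  top flange (beyond web): d = 4.925 in → contributes +50.079 in⁴
  bottom flange (beyond web): d = -4.925 in → contributes +50.079 in⁴
Total I = 161.09 in⁴.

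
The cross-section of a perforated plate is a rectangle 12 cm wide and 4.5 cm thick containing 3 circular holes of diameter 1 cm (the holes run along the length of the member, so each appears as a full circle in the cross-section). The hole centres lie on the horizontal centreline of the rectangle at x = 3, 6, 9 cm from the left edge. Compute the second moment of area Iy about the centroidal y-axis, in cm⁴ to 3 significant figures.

Break the section into simple shapes (no overlaps), measuring from the bottom-left corner of the bounding box.
Plate: 12 × 4.5, A = 54 cm², x = 6 cm, Ī = 648 cm⁴.
Hole 1 (subtracted): ⌀1, A = 0.7854 cm², x = 3 cm, Ī = 0.049087 cm⁴.
Hole 2 (subtracted): ⌀1, A = 0.7854 cm², x = 6 cm, Ī = 0.049087 cm⁴.
Hole 3 (subtracted): ⌀1, A = 0.7854 cm², x = 9 cm, Ī = 0.049087 cm⁴.
By symmetry the centroid is at mid-width, x̄ = 6 cm.
Transfer each piece to the centroidal y-axis using Ī + A·d² with d = x − 6:
  plate: d = 0 cm → contributes +648 cm⁴
  hole 1: d = -3 cm → contributes −7.1177 cm⁴
  hole 2: d = 0 cm → contributes −0.049087 cm⁴
  hole 3: d = 3 cm → contributes −7.1177 cm⁴
Total I = 633.72 cm⁴.

Iy ≈ 634 cm⁴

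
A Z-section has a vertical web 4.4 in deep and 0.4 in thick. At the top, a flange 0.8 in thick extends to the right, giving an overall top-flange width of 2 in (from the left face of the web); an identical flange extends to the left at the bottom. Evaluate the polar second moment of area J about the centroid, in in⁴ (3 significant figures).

J ≈ 14.4 in⁴

Decompose the section into non-overlapping parts with the origin at the bottom-left of its bounding rectangle.
Web: 0.4 × 4.4, A = 1.76 in², y = 2.2 in, Ī = 2.8395 in⁴.
Top flange (beyond web): 1.6 × 0.8, A = 1.28 in², y = 4 in, Ī = 0.068267 in⁴.
Bottom flange (beyond web): 1.6 × 0.8, A = 1.28 in², y = 0.4 in, Ī = 0.068267 in⁴.
Centroid: ȳ = ΣA·y / ΣA = 2.2 in.
Transfer each piece to the centroidal x-axis using Ī + A·d² with d = y − 2.2:
  web: d = 0 in → contributes +2.8395 in⁴
  top flange (beyond web): d = 1.8 in → contributes +4.2155 in⁴
  bottom flange (beyond web): d = -1.8 in → contributes +4.2155 in⁴
Total I = 11.27 in⁴.
For the y-axis: x̄ = 1.8 in.
Repeating about the centroidal y-axis gives I_y = 3.1296 in⁴.
Polar second moment: J = I_x + I_y = 14.4 in⁴.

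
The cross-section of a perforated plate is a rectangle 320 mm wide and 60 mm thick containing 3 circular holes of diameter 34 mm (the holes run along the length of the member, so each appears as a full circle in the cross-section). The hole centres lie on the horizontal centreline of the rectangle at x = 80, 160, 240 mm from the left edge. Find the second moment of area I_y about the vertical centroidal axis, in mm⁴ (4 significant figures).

I_y ≈ 1.520 × 10⁸ mm⁴

Decompose the section into non-overlapping parts with the origin at the bottom-left of its bounding rectangle.
Plate: 320 × 60, A = 19 200 mm², x = 160 mm, Ī = 163 840 000 mm⁴.
Hole 1 (subtracted): ⌀34, A = 907.92 mm², x = 80 mm, Ī = 65597.2 mm⁴.
Hole 2 (subtracted): ⌀34, A = 907.92 mm², x = 160 mm, Ī = 65597.2 mm⁴.
Hole 3 (subtracted): ⌀34, A = 907.92 mm², x = 240 mm, Ī = 65597.2 mm⁴.
By symmetry the centroid is at mid-width, x̄ = 160 mm.
Transfer each piece to the vertical centroidal axis using Ī + A·d² with d = x − 160:
  plate: d = 0 mm → contributes +163 840 000 mm⁴
  hole 1: d = -80 mm → contributes −5 876 287 mm⁴
  hole 2: d = 0 mm → contributes −65597.2 mm⁴
  hole 3: d = 80 mm → contributes −5 876 287 mm⁴
Total I = 152 021 829 mm⁴.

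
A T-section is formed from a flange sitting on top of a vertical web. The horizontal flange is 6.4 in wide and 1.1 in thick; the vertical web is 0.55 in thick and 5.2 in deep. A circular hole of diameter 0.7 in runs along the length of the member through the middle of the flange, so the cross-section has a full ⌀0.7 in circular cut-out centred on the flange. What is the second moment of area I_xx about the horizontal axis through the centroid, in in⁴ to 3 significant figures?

I_xx ≈ 27.0 in⁴

Split into non-overlapping primitives; take the origin at the lower-left of the bounding box.
Flange: 6.4 × 1.1, A = 7.04 in², y = 5.75 in, Ī = 0.70987 in⁴.
Web: 0.55 × 5.2, A = 2.86 in², y = 2.6 in, Ī = 6.4445 in⁴.
Hole (subtracted): ⌀0.7, A = 0.38485 in², y = 5.75 in, Ī = 0.011786 in⁴.
Centroid: ȳ = ΣA·y / ΣA = 4.8032 in.
Transfer each piece to the horizontal axis through the centroid using Ī + A·d² with d = y − 4.8032:
  flange: d = 0.94681 in → contributes +7.0208 in⁴
  web: d = -2.2032 in → contributes +20.327 in⁴
  hole: d = 0.94681 in → contributes −0.35678 in⁴
Total I = 26.991 in⁴.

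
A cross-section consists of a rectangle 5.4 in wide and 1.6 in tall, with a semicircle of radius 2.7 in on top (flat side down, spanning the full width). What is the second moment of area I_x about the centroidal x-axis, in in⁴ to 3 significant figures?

I_x ≈ 26.3 in⁴

Split into non-overlapping primitives; take the origin at the lower-left of the bounding box.
Rectangular body: 5.4 × 1.6, A = 8.64 in², y = 0.8 in, Ī = 1.8432 in⁴.
Semicircular cap: semicircle r = 2.7, A = 11.451 in², y = 2.7459 in, Ī = 5.8329 in⁴.
Centroid: ȳ = ΣA·y / ΣA = 1.9091 in.
Transfer each piece to the centroidal x-axis using Ī + A·d² with d = y − 1.9091:
  rectangular body: d = -1.1091 in → contributes +12.471 in⁴
  semicircular cap: d = 0.83682 in → contributes +13.852 in⁴
Total I = 26.323 in⁴.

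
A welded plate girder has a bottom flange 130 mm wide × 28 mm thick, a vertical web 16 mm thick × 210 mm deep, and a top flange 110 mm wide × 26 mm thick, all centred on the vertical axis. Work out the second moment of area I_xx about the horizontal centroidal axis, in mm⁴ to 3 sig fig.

Decompose the section into non-overlapping parts with the origin at the bottom-left of its bounding rectangle.
Bottom plate: 130 × 28, A = 3 640 mm², y = 14 mm, Ī = 237 813 mm⁴.
Web plate: 16 × 210, A = 3 360 mm², y = 133 mm, Ī = 12 348 000 mm⁴.
Top plate: 110 × 26, A = 2 860 mm², y = 251 mm, Ī = 161 113 mm⁴.
Centroid: ȳ = ΣA·y / ΣA = 123.3 mm.
Transfer each piece to the horizontal centroidal axis using Ī + A·d² with d = y − 123.3:
  bottom plate: d = -109.3 mm → contributes +43 719 970 mm⁴
  web plate: d = 9.7039 mm → contributes +12 664 394 mm⁴
  top plate: d = 127.7 mm → contributes +46 802 778 mm⁴
Total I = 103 187 142 mm⁴.

I_xx ≈ 1.03 × 10⁸ mm⁴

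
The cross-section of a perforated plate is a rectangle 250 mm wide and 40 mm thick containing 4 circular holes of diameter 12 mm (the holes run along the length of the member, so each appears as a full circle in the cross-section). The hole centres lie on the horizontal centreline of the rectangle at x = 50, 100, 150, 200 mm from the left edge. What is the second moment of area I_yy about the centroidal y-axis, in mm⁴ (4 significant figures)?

Treat the section as a set of non-overlapping primitives; coordinates are from the bounding-box lower-left.
Plate: 250 × 40, A = 10 000 mm², x = 125 mm, Ī = 52 083 333 mm⁴.
Hole 1 (subtracted): ⌀12, A = 113.097 mm², x = 50 mm, Ī = 1017.88 mm⁴.
Hole 2 (subtracted): ⌀12, A = 113.097 mm², x = 100 mm, Ī = 1017.88 mm⁴.
Hole 3 (subtracted): ⌀12, A = 113.097 mm², x = 150 mm, Ī = 1017.88 mm⁴.
Hole 4 (subtracted): ⌀12, A = 113.097 mm², x = 200 mm, Ī = 1017.88 mm⁴.
By symmetry the centroid is at mid-width, x̄ = 125 mm.
Transfer each piece to the centroidal y-axis using Ī + A·d² with d = x − 125:
  plate: d = 0 mm → contributes +52 083 333 mm⁴
  hole 1: d = -75 mm → contributes −637 190 mm⁴
  hole 2: d = -25 mm → contributes −71703.7 mm⁴
  hole 3: d = 25 mm → contributes −71703.7 mm⁴
  hole 4: d = 75 mm → contributes −637 190 mm⁴
Total I = 50 665 545 mm⁴.

I_yy ≈ 5.067 × 10⁷ mm⁴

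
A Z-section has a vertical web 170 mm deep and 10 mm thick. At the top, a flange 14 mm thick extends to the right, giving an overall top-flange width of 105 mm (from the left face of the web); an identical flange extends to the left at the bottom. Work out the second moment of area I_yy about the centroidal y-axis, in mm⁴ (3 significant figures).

Split into non-overlapping primitives; take the origin at the lower-left of the bounding box.
Web: 10 × 170, A = 1 700 mm², x = 100 mm, Ī = 14 167 mm⁴.
Top flange (beyond web): 95 × 14, A = 1 330 mm², x = 152.5 mm, Ī = 1 000 271 mm⁴.
Bottom flange (beyond web): 95 × 14, A = 1 330 mm², x = 47.5 mm, Ī = 1 000 271 mm⁴.
Centroid: x̄ = ΣA·x / ΣA = 100 mm.
Transfer each piece to the centroidal y-axis using Ī + A·d² with d = x − 100:
  web: d = 0 mm → contributes +14 167 mm⁴
  top flange (beyond web): d = 52.5 mm → contributes +4 666 083 mm⁴
  bottom flange (beyond web): d = -52.5 mm → contributes +4 666 083 mm⁴
Total I = 9 346 333 mm⁴.

I_yy ≈ 9.35 × 10⁶ mm⁴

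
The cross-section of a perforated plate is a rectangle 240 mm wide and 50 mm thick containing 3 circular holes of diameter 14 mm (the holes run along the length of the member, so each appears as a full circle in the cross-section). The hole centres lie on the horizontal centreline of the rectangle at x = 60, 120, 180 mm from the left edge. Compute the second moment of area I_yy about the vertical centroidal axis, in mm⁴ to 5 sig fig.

Decompose the section into non-overlapping parts with the origin at the bottom-left of its bounding rectangle.
Plate: 240 × 50, A = 12 000 mm², x = 120 mm, Ī = 57 600 000 mm⁴.
Hole 1 (subtracted): ⌀14, A = 153.938 mm², x = 60 mm, Ī = 1885.741 mm⁴.
Hole 2 (subtracted): ⌀14, A = 153.938 mm², x = 120 mm, Ī = 1885.741 mm⁴.
Hole 3 (subtracted): ⌀14, A = 153.938 mm², x = 180 mm, Ī = 1885.741 mm⁴.
By symmetry the centroid is at mid-width, x̄ = 120 mm.
Transfer each piece to the vertical centroidal axis using Ī + A·d² with d = x − 120:
  plate: d = 0 mm → contributes +57 600 000 mm⁴
  hole 1: d = -60 mm → contributes −556062.7 mm⁴
  hole 2: d = 0 mm → contributes −1885.741 mm⁴
  hole 3: d = 60 mm → contributes −556062.7 mm⁴
Total I = 56 485 989 mm⁴.

I_yy ≈ 5.6486 × 10⁷ mm⁴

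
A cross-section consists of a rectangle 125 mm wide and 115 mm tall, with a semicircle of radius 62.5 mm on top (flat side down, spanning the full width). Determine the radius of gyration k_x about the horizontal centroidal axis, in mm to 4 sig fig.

Decompose the section into non-overlapping parts with the origin at the bottom-left of its bounding rectangle.
Rectangular body: 125 × 115, A = 14 375 mm², y = 57.5 mm, Ī = 15 842 448 mm⁴.
Semicircular cap: semicircle r = 62.5, A = 6135.92 mm², y = 141.526 mm, Ī = 1 674 758 mm⁴.
Centroid: ȳ = ΣA·y / ΣA = 82.6367 mm.
Transfer each piece to the horizontal centroidal axis using Ī + A·d² with d = y − 82.6367:
  rectangular body: d = -25.1367 mm → contributes +24 925 312 mm⁴
  semicircular cap: d = 58.8892 mm → contributes +22 953 736 mm⁴
Total I = 47 879 048 mm⁴.
Radius of gyration: k = √(I/A) = √(47 879 048 / 20510.9) = 48.3148 mm.

k_x ≈ 48.31 mm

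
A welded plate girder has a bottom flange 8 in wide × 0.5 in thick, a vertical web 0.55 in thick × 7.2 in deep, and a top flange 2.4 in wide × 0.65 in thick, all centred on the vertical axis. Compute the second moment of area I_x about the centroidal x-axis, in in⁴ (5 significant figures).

I_x ≈ 91.528 in⁴

Break the section into simple shapes (no overlaps), measuring from the bottom-left corner of the bounding box.
Bottom plate: 8 × 0.5, A = 4 in², y = 0.25 in, Ī = 0.08333333 in⁴.
Web plate: 0.55 × 7.2, A = 3.96 in², y = 4.1 in, Ī = 17.1072 in⁴.
Top plate: 2.4 × 0.65, A = 1.56 in², y = 8.025 in, Ī = 0.054925 in⁴.
Centroid: ȳ = ΣA·y / ΣA = 3.125525 in.
Transfer each piece to the centroidal x-axis using Ī + A·d² with d = y − 3.125525:
  bottom plate: d = -2.875525 in → contributes +33.15791 in⁴
  web plate: d = 0.9744748 in → contributes +20.86762 in⁴
  top plate: d = 4.899475 in → contributes +37.5025 in⁴
Total I = 91.52803 in⁴.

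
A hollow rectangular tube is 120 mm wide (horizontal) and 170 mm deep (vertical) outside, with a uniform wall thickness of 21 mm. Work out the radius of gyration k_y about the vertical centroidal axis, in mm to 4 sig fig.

k_y ≈ 43.18 mm

Decompose the section into non-overlapping parts with the origin at the bottom-left of its bounding rectangle.
Outer rectangle: 120 × 170, A = 20 400 mm², x = 60 mm, Ī = 24 480 000 mm⁴.
Inner void (subtracted): 78 × 128, A = 9 984 mm², x = 60 mm, Ī = 5 061 888 mm⁴.
By symmetry the centroid is at mid-width, x̄ = 60 mm.
All pieces are centred on the vertical centroidal axis, so I = ΣĪ (holes subtracted) = 19 418 112 mm⁴.
Radius of gyration: k = √(I/A) = √(19 418 112 / 10 416) = 43.1771 mm.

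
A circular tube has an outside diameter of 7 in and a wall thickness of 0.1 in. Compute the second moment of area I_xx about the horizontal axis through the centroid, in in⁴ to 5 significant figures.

I_xx ≈ 12.903 in⁴

Break the section into simple shapes (no overlaps), measuring from the bottom-left corner of the bounding box.
Outer circle: ⌀7, A = 38.48451 in², y = 3.5 in, Ī = 117.8588 in⁴.
Bore (subtracted): ⌀6.8, A = 36.31681 in², y = 3.5 in, Ī = 104.9556 in⁴.
By symmetry the centroid is at mid-height, ȳ = 3.5 in.
All pieces are centred on the horizontal axis through the centroid, so I = ΣĪ (holes subtracted) = 12.90323 in⁴.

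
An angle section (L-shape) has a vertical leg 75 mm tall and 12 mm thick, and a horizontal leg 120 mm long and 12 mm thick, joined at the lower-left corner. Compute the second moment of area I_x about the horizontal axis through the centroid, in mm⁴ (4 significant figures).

I_x ≈ 9.645 × 10⁵ mm⁴

Treat the section as a set of non-overlapping primitives; coordinates are from the bounding-box lower-left.
Vertical leg: 12 × 75, A = 900 mm², y = 37.5 mm, Ī = 421 875 mm⁴.
Horizontal leg (remainder): 108 × 12, A = 1 296 mm², y = 6 mm, Ī = 15 552 mm⁴.
Centroid: ȳ = ΣA·y / ΣA = 18.9098 mm.
Transfer each piece to the horizontal axis through the centroid using Ī + A·d² with d = y − 18.9098:
  vertical leg: d = 18.5902 mm → contributes +732 910 mm⁴
  horizontal leg (remainder): d = -12.9098 mm → contributes +231 548 mm⁴
Total I = 964 458 mm⁴.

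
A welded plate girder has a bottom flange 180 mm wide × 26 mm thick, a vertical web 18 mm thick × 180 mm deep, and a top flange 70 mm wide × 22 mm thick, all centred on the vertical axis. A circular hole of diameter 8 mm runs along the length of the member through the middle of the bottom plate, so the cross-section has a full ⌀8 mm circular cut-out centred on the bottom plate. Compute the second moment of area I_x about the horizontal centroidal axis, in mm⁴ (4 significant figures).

I_x ≈ 6.293 × 10⁷ mm⁴

Break the section into simple shapes (no overlaps), measuring from the bottom-left corner of the bounding box.
Bottom plate: 180 × 26, A = 4 680 mm², y = 13 mm, Ī = 263 640 mm⁴.
Web plate: 18 × 180, A = 3 240 mm², y = 116 mm, Ī = 8 748 000 mm⁴.
Top plate: 70 × 22, A = 1 540 mm², y = 217 mm, Ī = 62113.3 mm⁴.
Hole (subtracted): ⌀8, A = 50.2655 mm², y = 13 mm, Ī = 201.062 mm⁴.
Centroid: ȳ = ΣA·y / ΣA = 81.8521 mm.
Transfer each piece to the horizontal centroidal axis using Ī + A·d² with d = y − 81.8521:
  bottom plate: d = -68.8521 mm → contributes +22 449 704 mm⁴
  web plate: d = 34.1479 mm → contributes +12 526 096 mm⁴
  top plate: d = 135.148 mm → contributes +28 190 143 mm⁴
  hole: d = -68.8521 mm → contributes −238 490 mm⁴
Total I = 62 927 452 mm⁴.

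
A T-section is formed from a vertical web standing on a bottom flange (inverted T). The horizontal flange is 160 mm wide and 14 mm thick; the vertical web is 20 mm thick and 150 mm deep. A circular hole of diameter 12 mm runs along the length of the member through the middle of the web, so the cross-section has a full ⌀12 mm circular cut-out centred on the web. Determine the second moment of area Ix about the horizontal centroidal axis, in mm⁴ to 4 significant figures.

Ix ≈ 1.414 × 10⁷ mm⁴

Decompose the section into non-overlapping parts with the origin at the bottom-left of its bounding rectangle.
Flange: 160 × 14, A = 2 240 mm², y = 7 mm, Ī = 36586.7 mm⁴.
Web: 20 × 150, A = 3 000 mm², y = 89 mm, Ī = 5 625 000 mm⁴.
Hole (subtracted): ⌀12, A = 113.097 mm², y = 89 mm, Ī = 1017.88 mm⁴.
Centroid: ȳ = ΣA·y / ΣA = 53.1733 mm.
Transfer each piece to the horizontal centroidal axis using Ī + A·d² with d = y − 53.1733:
  flange: d = -46.1733 mm → contributes +4 812 208 mm⁴
  web: d = 35.8267 mm → contributes +9 475 657 mm⁴
  hole: d = 35.8267 mm → contributes −146 184 mm⁴
Total I = 14 141 681 mm⁴.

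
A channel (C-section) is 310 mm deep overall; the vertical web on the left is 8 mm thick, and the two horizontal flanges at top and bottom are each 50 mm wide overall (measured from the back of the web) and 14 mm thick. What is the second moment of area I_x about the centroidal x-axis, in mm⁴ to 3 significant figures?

I_x ≈ 4.56 × 10⁷ mm⁴

Break the section into simple shapes (no overlaps), measuring from the bottom-left corner of the bounding box.
Web: 8 × 310, A = 2 480 mm², y = 155 mm, Ī = 19 860 667 mm⁴.
Top flange (beyond web): 42 × 14, A = 588 mm², y = 303 mm, Ī = 9 604 mm⁴.
Bottom flange (beyond web): 42 × 14, A = 588 mm², y = 7 mm, Ī = 9 604 mm⁴.
By symmetry the centroid is at mid-height, ȳ = 155 mm.
Transfer each piece to the centroidal x-axis using Ī + A·d² with d = y − 155:
  web: d = 0 mm → contributes +19 860 667 mm⁴
  top flange (beyond web): d = 148 mm → contributes +12 889 156 mm⁴
  bottom flange (beyond web): d = -148 mm → contributes +12 889 156 mm⁴
Total I = 45 638 979 mm⁴.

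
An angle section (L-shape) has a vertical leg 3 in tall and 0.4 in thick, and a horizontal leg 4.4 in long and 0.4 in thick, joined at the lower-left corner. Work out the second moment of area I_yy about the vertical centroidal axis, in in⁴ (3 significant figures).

I_yy ≈ 5.47 in⁴

Treat the section as a set of non-overlapping primitives; coordinates are from the bounding-box lower-left.
Vertical leg: 0.4 × 3, A = 1.2 in², x = 0.2 in, Ī = 0.016 in⁴.
Horizontal leg (remainder): 4 × 0.4, A = 1.6 in², x = 2.4 in, Ī = 2.1333 in⁴.
Centroid: x̄ = ΣA·x / ΣA = 1.4571 in.
Transfer each piece to the vertical centroidal axis using Ī + A·d² with d = x − 1.4571:
  vertical leg: d = -1.2571 in → contributes +1.9125 in⁴
  horizontal leg (remainder): d = 0.94286 in → contributes +3.5557 in⁴
Total I = 5.4682 in⁴.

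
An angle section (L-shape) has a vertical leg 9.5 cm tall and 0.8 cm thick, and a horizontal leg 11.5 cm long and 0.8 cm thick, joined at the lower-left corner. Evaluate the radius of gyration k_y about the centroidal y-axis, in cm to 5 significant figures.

Break the section into simple shapes (no overlaps), measuring from the bottom-left corner of the bounding box.
Vertical leg: 0.8 × 9.5, A = 7.6 cm², x = 0.4 cm, Ī = 0.4053333 cm⁴.
Horizontal leg (remainder): 10.7 × 0.8, A = 8.56 cm², x = 6.15 cm, Ī = 81.66953 cm⁴.
Centroid: x̄ = ΣA·x / ΣA = 3.445792 cm.
Transfer each piece to the centroidal y-axis using Ī + A·d² with d = x − 3.445792:
  vertical leg: d = -3.045792 cm → contributes +70.90939 cm⁴
  horizontal leg (remainder): d = 2.704208 cm → contributes +144.2666 cm⁴
Total I = 215.176 cm⁴.
Radius of gyration: k = √(I/A) = √(215.176 / 16.16) = 3.64902 cm.

k_y ≈ 3.6490 cm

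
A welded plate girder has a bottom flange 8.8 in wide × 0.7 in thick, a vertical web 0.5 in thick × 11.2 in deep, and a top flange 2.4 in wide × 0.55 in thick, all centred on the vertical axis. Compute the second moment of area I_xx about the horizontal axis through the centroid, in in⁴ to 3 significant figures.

Split into non-overlapping primitives; take the origin at the lower-left of the bounding box.
Bottom plate: 8.8 × 0.7, A = 6.16 in², y = 0.35 in, Ī = 0.25153 in⁴.
Web plate: 0.5 × 11.2, A = 5.6 in², y = 6.3 in, Ī = 58.539 in⁴.
Top plate: 2.4 × 0.55, A = 1.32 in², y = 12.175 in, Ī = 0.033275 in⁴.
Centroid: ȳ = ΣA·y / ΣA = 4.0907 in.
Transfer each piece to the horizontal axis through the centroid using Ī + A·d² with d = y − 4.0907:
  bottom plate: d = -3.7407 in → contributes +86.45 in⁴
  web plate: d = 2.2093 in → contributes +85.871 in⁴
  top plate: d = 8.0843 in → contributes +86.302 in⁴
Total I = 258.62 in⁴.

I_xx ≈ 259 in⁴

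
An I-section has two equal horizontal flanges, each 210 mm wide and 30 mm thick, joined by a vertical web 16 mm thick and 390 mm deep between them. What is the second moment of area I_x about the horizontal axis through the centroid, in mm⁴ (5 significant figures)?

Break the section into simple shapes (no overlaps), measuring from the bottom-left corner of the bounding box.
Bottom flange: 210 × 30, A = 6 300 mm², y = 15 mm, Ī = 472 500 mm⁴.
Web: 16 × 390, A = 6 240 mm², y = 225 mm, Ī = 79 092 000 mm⁴.
Top flange: 210 × 30, A = 6 300 mm², y = 435 mm, Ī = 472 500 mm⁴.
By symmetry the centroid is at mid-height, ȳ = 225 mm.
Transfer each piece to the horizontal axis through the centroid using Ī + A·d² with d = y − 225:
  bottom flange: d = -210 mm → contributes +278 302 500 mm⁴
  web: d = 0 mm → contributes +79 092 000 mm⁴
  top flange: d = 210 mm → contributes +278 302 500 mm⁴
Total I = 635 697 000 mm⁴.

I_x ≈ 6.3570 × 10⁸ mm⁴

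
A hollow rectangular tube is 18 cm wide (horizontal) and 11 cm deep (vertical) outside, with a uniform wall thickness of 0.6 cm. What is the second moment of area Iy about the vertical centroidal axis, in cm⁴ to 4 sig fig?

Iy ≈ 1474 cm⁴

Treat the section as a set of non-overlapping primitives; coordinates are from the bounding-box lower-left.
Outer rectangle: 18 × 11, A = 198 cm², x = 9 cm, Ī = 5 346 cm⁴.
Inner void (subtracted): 16.8 × 9.8, A = 164.64 cm², x = 9 cm, Ī = 3872.33 cm⁴.
By symmetry the centroid is at mid-width, x̄ = 9 cm.
All pieces are centred on the vertical centroidal axis, so I = ΣĪ (holes subtracted) = 1473.67 cm⁴.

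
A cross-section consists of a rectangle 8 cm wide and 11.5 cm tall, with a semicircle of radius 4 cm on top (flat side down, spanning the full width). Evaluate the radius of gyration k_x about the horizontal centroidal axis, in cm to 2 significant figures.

Split into non-overlapping primitives; take the origin at the lower-left of the bounding box.
Rectangular body: 8 × 11.5, A = 92 cm², y = 5.75 cm, Ī = 1 014 cm⁴.
Semicircular cap: semicircle r = 4, A = 25.13 cm², y = 13.2 cm, Ī = 28.1 cm⁴.
Centroid: ȳ = ΣA·y / ΣA = 7.348 cm.
Transfer each piece to the horizontal centroidal axis using Ī + A·d² with d = y − 7.348:
  rectangular body: d = -1.598 cm → contributes +1 249 cm⁴
  semicircular cap: d = 5.85 cm → contributes +888.1 cm⁴
Total I = 2 137 cm⁴.
Radius of gyration: k = √(I/A) = √(2 137 / 117.1) = 4.271 cm.

k_x ≈ 4.3 cm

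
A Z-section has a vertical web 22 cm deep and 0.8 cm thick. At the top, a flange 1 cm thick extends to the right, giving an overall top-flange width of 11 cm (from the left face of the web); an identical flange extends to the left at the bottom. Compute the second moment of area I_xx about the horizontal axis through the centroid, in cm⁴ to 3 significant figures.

Treat the section as a set of non-overlapping primitives; coordinates are from the bounding-box lower-left.
Web: 0.8 × 22, A = 17.6 cm², y = 11 cm, Ī = 709.87 cm⁴.
Top flange (beyond web): 10.2 × 1, A = 10.2 cm², y = 21.5 cm, Ī = 0.85 cm⁴.
Bottom flange (beyond web): 10.2 × 1, A = 10.2 cm², y = 0.5 cm, Ī = 0.85 cm⁴.
Centroid: ȳ = ΣA·y / ΣA = 11 cm.
Transfer each piece to the horizontal axis through the centroid using Ī + A·d² with d = y − 11:
  web: d = 0 cm → contributes +709.87 cm⁴
  top flange (beyond web): d = 10.5 cm → contributes +1125.4 cm⁴
  bottom flange (beyond web): d = -10.5 cm → contributes +1125.4 cm⁴
Total I = 2960.7 cm⁴.

I_xx ≈ 2960 cm⁴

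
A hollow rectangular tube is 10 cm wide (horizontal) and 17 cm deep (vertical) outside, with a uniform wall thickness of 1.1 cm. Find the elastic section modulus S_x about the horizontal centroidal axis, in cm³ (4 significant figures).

Split into non-overlapping primitives; take the origin at the lower-left of the bounding box.
Outer rectangle: 10 × 17, A = 170 cm², y = 8.5 cm, Ī = 4094.17 cm⁴.
Inner void (subtracted): 7.8 × 14.8, A = 115.44 cm², y = 8.5 cm, Ī = 2107.16 cm⁴.
By symmetry the centroid is at mid-height, ȳ = 8.5 cm.
All pieces are centred on the horizontal centroidal axis, so I = ΣĪ (holes subtracted) = 1 987 cm⁴.
Extreme fibre distance c = 8.5 cm; S = I/c = 233.765 cm³.

S_x ≈ 233.8 cm³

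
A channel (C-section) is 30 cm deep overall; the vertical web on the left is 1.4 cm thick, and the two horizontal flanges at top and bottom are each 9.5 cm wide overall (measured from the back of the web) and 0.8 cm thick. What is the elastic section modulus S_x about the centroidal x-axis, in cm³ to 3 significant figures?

Decompose the section into non-overlapping parts with the origin at the bottom-left of its bounding rectangle.
Web: 1.4 × 30, A = 42 cm², y = 15 cm, Ī = 3 150 cm⁴.
Top flange (beyond web): 8.1 × 0.8, A = 6.48 cm², y = 29.6 cm, Ī = 0.3456 cm⁴.
Bottom flange (beyond web): 8.1 × 0.8, A = 6.48 cm², y = 0.4 cm, Ī = 0.3456 cm⁴.
By symmetry the centroid is at mid-height, ȳ = 15 cm.
Transfer each piece to the centroidal x-axis using Ī + A·d² with d = y − 15:
  web: d = 0 cm → contributes +3 150 cm⁴
  top flange (beyond web): d = 14.6 cm → contributes +1381.6 cm⁴
  bottom flange (beyond web): d = -14.6 cm → contributes +1381.6 cm⁴
Total I = 5913.2 cm⁴.
Extreme fibre distance c = 15 cm; S = I/c = 394.22 cm³.

S_x ≈ 394 cm³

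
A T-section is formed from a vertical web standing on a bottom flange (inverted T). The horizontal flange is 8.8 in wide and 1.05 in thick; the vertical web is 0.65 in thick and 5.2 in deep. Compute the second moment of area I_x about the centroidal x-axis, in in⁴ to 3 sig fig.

Decompose the section into non-overlapping parts with the origin at the bottom-left of its bounding rectangle.
Flange: 8.8 × 1.05, A = 9.24 in², y = 0.525 in, Ī = 0.84893 in⁴.
Web: 0.65 × 5.2, A = 3.38 in², y = 3.65 in, Ī = 7.6163 in⁴.
Centroid: ȳ = ΣA·y / ΣA = 1.362 in.
Transfer each piece to the centroidal x-axis using Ī + A·d² with d = y − 1.362:
  flange: d = -0.83697 in → contributes +7.3216 in⁴
  web: d = 2.288 in → contributes +25.311 in⁴
Total I = 32.633 in⁴.

I_x ≈ 32.6 in⁴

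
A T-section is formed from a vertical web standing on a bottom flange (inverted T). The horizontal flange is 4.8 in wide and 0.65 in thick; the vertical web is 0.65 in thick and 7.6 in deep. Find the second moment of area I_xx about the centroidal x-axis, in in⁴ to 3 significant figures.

I_xx ≈ 56.4 in⁴

Treat the section as a set of non-overlapping primitives; coordinates are from the bounding-box lower-left.
Flange: 4.8 × 0.65, A = 3.12 in², y = 0.325 in, Ī = 0.10985 in⁴.
Web: 0.65 × 7.6, A = 4.94 in², y = 4.45 in, Ī = 23.778 in⁴.
Centroid: ȳ = ΣA·y / ΣA = 2.8532 in.
Transfer each piece to the centroidal x-axis using Ī + A·d² with d = y − 2.8532:
  flange: d = -2.5282 in → contributes +20.053 in⁴
  web: d = 1.5968 in → contributes +36.373 in⁴
Total I = 56.426 in⁴.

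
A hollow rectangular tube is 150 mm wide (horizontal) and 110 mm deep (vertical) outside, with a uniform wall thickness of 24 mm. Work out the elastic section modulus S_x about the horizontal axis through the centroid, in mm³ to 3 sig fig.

S_x ≈ 2.66 × 10⁵ mm³

Break the section into simple shapes (no overlaps), measuring from the bottom-left corner of the bounding box.
Outer rectangle: 150 × 110, A = 16 500 mm², y = 55 mm, Ī = 16 637 500 mm⁴.
Inner void (subtracted): 102 × 62, A = 6 324 mm², y = 55 mm, Ī = 2 025 788 mm⁴.
By symmetry the centroid is at mid-height, ȳ = 55 mm.
All pieces are centred on the horizontal axis through the centroid, so I = ΣĪ (holes subtracted) = 14 611 712 mm⁴.
Extreme fibre distance c = 55 mm; S = I/c = 265 667 mm³.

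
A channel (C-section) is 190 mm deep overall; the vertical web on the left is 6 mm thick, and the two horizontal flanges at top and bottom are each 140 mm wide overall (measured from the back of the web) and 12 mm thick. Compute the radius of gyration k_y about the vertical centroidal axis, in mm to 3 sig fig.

Split into non-overlapping primitives; take the origin at the lower-left of the bounding box.
Web: 6 × 190, A = 1 140 mm², x = 3 mm, Ī = 3 420 mm⁴.
Top flange (beyond web): 134 × 12, A = 1 608 mm², x = 73 mm, Ī = 2 406 104 mm⁴.
Bottom flange (beyond web): 134 × 12, A = 1 608 mm², x = 73 mm, Ī = 2 406 104 mm⁴.
Centroid: x̄ = ΣA·x / ΣA = 54.68 mm.
Transfer each piece to the vertical centroidal axis using Ī + A·d² with d = x − 54.68:
  web: d = -51.68 mm → contributes +3 048 209 mm⁴
  top flange (beyond web): d = 18.32 mm → contributes +2 945 759 mm⁴
  bottom flange (beyond web): d = 18.32 mm → contributes +2 945 759 mm⁴
Total I = 8 939 727 mm⁴.
Radius of gyration: k = √(I/A) = √(8 939 727 / 4 356) = 45.302 mm.

k_y ≈ 45.3 mm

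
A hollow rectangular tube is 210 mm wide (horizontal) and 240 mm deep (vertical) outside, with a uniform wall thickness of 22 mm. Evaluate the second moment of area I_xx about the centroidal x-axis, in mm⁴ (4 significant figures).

Split into non-overlapping primitives; take the origin at the lower-left of the bounding box.
Outer rectangle: 210 × 240, A = 50 400 mm², y = 120 mm, Ī = 241 920 000 mm⁴.
Inner void (subtracted): 166 × 196, A = 32 536 mm², y = 120 mm, Ī = 104 158 581 mm⁴.
By symmetry the centroid is at mid-height, ȳ = 120 mm.
All pieces are centred on the centroidal x-axis, so I = ΣĪ (holes subtracted) = 137 761 419 mm⁴.

I_xx ≈ 1.378 × 10⁸ mm⁴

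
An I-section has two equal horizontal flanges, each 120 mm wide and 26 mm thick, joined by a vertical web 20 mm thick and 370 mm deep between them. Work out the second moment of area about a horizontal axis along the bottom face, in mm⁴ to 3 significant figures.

I_base ≈ 9.37 × 10⁸ mm⁴

Break the section into simple shapes (no overlaps), measuring from the bottom-left corner of the bounding box.
Bottom flange: 120 × 26, A = 3 120 mm², y = 13 mm, Ī = 175 760 mm⁴.
Web: 20 × 370, A = 7 400 mm², y = 211 mm, Ī = 84 421 667 mm⁴.
Top flange: 120 × 26, A = 3 120 mm², y = 409 mm, Ī = 175 760 mm⁴.
Transfer each piece to a horizontal axis along the bottom face using Ī + A·d² with d = y − 0:
  bottom flange: d = 13 mm → contributes +703 040 mm⁴
  web: d = 211 mm → contributes +413 877 067 mm⁴
  top flange: d = 409 mm → contributes +522 092 480 mm⁴
Total I = 936 672 587 mm⁴.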